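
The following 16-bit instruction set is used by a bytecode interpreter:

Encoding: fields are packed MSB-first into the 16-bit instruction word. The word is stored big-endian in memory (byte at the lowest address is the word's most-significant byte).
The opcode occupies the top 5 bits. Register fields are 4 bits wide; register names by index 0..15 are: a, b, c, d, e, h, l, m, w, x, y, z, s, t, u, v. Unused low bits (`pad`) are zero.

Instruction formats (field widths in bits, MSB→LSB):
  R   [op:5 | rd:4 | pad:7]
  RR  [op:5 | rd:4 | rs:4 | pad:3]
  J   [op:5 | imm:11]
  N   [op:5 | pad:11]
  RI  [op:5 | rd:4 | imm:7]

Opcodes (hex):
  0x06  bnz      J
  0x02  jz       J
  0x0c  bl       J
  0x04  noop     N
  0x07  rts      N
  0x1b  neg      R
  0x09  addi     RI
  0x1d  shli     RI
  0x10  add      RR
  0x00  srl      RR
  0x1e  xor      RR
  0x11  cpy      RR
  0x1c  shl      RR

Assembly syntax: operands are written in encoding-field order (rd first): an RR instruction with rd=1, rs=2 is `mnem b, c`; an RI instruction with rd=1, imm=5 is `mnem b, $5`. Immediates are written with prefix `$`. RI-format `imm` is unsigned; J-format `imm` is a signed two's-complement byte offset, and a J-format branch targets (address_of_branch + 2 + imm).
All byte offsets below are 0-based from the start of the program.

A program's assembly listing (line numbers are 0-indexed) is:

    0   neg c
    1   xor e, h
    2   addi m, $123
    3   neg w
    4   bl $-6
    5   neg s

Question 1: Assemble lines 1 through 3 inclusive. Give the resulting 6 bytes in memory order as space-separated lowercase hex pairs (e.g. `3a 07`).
line 1 (xor): pack op=0x1e:5|rd=4:4|rs=5:4|pad=0:3 = 0xf228; big→ f2 28
line 2 (addi): pack op=0x9:5|rd=7:4|imm=123:7 = 0x4bfb; big→ 4b fb
line 3 (neg): pack op=0x1b:5|rd=8:4|pad=0:7 = 0xdc00; big→ dc 00

f2 28 4b fb dc 00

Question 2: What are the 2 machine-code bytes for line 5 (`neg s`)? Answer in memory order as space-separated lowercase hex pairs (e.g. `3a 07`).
L5: neg op=0x1b:5|rd=12:4|pad=0:7 ⇒ 0xde00 ⇒ big de 00

de 00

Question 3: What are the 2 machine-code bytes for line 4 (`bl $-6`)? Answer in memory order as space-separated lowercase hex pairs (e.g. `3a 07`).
4. bl fields op=0xc:5|imm=-6:11 → word 67fah → 67 fa

67 fa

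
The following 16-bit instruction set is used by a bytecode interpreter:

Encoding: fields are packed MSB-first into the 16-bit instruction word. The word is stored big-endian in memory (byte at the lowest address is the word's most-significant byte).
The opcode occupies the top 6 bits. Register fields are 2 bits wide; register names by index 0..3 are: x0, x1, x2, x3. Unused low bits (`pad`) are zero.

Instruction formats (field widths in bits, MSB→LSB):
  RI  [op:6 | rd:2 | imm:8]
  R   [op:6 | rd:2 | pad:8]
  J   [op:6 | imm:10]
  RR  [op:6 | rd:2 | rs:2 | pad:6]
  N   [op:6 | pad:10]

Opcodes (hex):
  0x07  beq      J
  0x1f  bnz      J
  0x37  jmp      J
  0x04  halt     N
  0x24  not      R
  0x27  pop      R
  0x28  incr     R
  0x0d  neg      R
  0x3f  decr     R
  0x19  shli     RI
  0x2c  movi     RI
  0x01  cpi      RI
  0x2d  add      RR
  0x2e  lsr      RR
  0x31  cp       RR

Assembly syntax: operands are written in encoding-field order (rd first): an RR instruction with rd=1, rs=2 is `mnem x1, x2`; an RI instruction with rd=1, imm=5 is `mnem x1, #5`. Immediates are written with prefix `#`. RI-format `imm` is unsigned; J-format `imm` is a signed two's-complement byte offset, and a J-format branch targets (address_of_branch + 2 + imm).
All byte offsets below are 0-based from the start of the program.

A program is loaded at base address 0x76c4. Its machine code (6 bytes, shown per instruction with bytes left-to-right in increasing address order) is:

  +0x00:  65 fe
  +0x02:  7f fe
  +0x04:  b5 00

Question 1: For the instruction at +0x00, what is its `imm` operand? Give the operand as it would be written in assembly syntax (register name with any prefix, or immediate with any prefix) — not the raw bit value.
off 0x00: read 65 fe as big → 0x65fe
  op=0x65fe>>10=0x19 ⇒ shli (RI)
  rd: (w>>8)&0x3=0x1 → x1
  imm: (w>>0)&0xff=0xfe → #254

#254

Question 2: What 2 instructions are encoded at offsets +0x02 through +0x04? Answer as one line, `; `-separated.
bnz #-2; add x1, x0

@+02  big-endian(7f fe) = 0x7ffe
  op=0x7ffe>>10=0x1f ⇒ bnz (J)
  [9:0] imm=1022 (s10→-2) = #-2
@+04  big-endian(b5 00) = 0xb500
  op=0xb500>>10=0x2d ⇒ add (RR)
  [9:8] rd=1 = x1
  [7:6] rs=0 = x0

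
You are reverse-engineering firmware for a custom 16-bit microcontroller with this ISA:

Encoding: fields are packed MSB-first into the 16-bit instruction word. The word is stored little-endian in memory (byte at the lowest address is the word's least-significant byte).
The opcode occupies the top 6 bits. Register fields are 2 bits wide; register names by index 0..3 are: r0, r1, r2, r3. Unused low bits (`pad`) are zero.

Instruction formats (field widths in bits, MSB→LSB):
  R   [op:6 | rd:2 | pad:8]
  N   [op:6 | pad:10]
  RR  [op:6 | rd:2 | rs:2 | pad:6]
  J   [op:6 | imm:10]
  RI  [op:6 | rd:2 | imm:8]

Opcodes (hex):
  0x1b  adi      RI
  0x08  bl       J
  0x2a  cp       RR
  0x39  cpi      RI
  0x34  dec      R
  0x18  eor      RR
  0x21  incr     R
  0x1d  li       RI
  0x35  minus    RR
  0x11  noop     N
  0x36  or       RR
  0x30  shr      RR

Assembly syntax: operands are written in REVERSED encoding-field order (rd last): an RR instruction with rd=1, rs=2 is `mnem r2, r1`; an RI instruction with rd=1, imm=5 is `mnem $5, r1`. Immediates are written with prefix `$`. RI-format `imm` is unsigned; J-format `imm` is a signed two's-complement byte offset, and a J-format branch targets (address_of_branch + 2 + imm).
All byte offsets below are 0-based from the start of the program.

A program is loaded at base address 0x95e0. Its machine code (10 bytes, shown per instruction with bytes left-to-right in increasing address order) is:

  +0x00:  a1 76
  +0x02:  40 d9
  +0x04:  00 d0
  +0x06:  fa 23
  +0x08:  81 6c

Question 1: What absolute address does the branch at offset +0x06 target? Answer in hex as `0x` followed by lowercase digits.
+0x06: fa 23 ⇒ word 0x23fa (little)
  opcode bits[15:10]=0x8: bl/J
  imm: (w>>0)&0x3ff=0x3fa (s10→-6) → $-6
  target = base 0x95e0 + off 0x06 + 2 + imm -6 = 0x95e2

0x95e2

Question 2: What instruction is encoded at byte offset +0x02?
or r1, r1

@+02  little-endian(40 d9) = 0xd940
  opcode bits[15:10]=0x36: or/RR
  rd: (w>>8)&0x3=0x1 → r1
  rs: (w>>6)&0x3=0x1 → r1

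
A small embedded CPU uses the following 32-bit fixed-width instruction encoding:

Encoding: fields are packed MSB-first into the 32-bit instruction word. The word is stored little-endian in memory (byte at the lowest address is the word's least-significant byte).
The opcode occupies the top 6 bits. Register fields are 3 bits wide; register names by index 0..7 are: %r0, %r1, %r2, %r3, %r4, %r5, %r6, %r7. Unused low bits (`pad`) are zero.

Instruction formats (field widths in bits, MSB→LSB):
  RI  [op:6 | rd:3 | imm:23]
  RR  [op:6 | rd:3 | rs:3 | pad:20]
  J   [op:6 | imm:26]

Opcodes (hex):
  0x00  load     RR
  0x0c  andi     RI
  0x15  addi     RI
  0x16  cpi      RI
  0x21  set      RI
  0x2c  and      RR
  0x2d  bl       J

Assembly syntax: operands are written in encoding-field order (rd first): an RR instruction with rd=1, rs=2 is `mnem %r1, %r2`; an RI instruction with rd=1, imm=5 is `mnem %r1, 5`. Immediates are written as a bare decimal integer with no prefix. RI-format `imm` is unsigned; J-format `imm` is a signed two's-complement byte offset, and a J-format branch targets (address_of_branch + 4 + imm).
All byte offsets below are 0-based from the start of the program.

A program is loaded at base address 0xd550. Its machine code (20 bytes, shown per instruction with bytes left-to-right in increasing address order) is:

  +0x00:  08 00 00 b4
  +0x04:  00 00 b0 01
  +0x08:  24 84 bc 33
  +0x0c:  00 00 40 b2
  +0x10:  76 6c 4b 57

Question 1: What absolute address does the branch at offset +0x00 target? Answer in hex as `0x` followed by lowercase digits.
@+00  little-endian(08 00 00 b4) = 0xb4000008
  op=0xb4000008>>26=0x2d ⇒ bl (J)
  imm: (w>>0)&0x3ffffff=0x8 → 8
  target = base 0xd550 + off 0x00 + 4 + imm 8 = 0xd55c

0xd55c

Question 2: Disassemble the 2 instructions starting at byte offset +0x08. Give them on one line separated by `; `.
@+08  little-endian(24 84 bc 33) = 0x33bc8424
  opcode bits[31:26]=0xc: andi/RI
  rd@[25:23]=0x7 ⇒ %r7
  imm@[22:0]=0x3c8424 ⇒ 3965988
@+0c  little-endian(00 00 40 b2) = 0xb2400000
  opcode bits[31:26]=0x2c: and/RR
  rd@[25:23]=0x4 ⇒ %r4
  rs@[22:20]=0x4 ⇒ %r4

andi %r7, 3965988; and %r4, %r4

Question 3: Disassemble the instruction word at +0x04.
+0x04: 00 00 b0 01 ⇒ word 0x01b00000 (little)
  top 6b → 0x0 → load [RR]
  [25:23] rd=3 = %r3
  [22:20] rs=3 = %r3

load %r3, %r3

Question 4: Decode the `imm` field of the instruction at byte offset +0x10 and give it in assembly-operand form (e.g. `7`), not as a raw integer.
[10] 76 6c 4b 57 → 0x574b6c76
  top 6b → 0x15 → addi [RI]
  [25:23] rd=6 = %r6
  [22:0] imm=4942966 = 4942966

4942966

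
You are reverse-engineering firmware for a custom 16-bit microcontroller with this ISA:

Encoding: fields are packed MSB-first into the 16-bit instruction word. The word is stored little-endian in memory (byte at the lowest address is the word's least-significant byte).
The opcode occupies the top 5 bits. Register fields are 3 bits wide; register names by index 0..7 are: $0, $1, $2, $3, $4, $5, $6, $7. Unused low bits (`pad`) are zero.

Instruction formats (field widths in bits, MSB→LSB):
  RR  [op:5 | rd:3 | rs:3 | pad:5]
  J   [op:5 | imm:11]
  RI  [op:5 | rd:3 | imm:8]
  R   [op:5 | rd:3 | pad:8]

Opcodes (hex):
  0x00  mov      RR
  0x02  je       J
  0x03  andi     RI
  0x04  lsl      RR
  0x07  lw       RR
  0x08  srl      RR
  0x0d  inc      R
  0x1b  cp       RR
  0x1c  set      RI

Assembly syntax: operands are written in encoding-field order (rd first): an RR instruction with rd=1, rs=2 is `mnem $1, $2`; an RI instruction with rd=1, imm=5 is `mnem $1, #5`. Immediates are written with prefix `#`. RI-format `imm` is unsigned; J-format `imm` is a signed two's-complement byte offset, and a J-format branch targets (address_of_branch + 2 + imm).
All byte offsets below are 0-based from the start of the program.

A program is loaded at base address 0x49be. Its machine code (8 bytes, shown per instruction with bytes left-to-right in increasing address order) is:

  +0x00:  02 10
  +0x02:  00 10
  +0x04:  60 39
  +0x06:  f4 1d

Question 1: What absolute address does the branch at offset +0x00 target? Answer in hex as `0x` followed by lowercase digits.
[00] 02 10 → 0x1002
  top 5b → 0x2 → je [J]
  imm: (w>>0)&0x7ff=0x2 → #2
  target = base 0x49be + off 0x00 + 2 + imm 2 = 0x49c2

0x49c2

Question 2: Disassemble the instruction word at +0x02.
[02] 00 10 → 0x1000
  opcode bits[15:11]=0x2: je/J
  imm: (w>>0)&0x7ff=0x0 → #0

je #0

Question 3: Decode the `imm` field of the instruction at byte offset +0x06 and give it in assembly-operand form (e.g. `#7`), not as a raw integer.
+0x06: f4 1d ⇒ word 0x1df4 (little)
  top 5b → 0x3 → andi [RI]
  rd: (w>>8)&0x7=0x5 → $5
  imm: (w>>0)&0xff=0xf4 → #244

#244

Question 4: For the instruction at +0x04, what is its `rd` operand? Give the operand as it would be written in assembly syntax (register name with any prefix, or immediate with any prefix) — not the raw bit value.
$1

[04] 60 39 → 0x3960
  opcode bits[15:11]=0x7: lw/RR
  rd: (w>>8)&0x7=0x1 → $1
  rs: (w>>5)&0x7=0x3 → $3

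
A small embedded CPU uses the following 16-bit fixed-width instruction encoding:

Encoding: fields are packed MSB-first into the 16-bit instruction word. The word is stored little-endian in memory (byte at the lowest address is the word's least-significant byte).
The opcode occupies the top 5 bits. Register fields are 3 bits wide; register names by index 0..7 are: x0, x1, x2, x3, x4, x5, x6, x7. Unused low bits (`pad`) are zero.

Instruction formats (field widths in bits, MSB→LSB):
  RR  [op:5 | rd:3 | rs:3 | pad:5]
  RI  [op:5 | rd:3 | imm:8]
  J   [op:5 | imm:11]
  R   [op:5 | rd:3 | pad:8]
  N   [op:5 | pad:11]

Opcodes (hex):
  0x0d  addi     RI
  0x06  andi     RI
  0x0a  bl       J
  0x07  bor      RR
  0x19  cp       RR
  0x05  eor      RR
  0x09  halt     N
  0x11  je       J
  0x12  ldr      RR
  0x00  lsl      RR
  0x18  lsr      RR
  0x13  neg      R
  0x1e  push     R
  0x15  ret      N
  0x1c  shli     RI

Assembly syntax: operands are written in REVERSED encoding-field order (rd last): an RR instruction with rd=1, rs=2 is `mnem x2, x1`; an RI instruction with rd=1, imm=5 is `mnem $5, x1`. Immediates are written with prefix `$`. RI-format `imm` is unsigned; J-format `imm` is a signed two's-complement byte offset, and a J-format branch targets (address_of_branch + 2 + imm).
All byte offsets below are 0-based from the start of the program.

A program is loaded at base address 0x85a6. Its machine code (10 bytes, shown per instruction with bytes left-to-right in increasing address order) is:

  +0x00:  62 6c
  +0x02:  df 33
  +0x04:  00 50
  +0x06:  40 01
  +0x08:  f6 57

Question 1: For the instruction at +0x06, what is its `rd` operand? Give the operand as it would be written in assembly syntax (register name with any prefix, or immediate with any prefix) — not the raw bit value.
off 0x06: read 40 01 as little → 0x0140
  top 5b → 0x0 → lsl [RR]
  [10:8] rd=1 = x1
  [7:5] rs=2 = x2

x1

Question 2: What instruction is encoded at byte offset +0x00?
off 0x00: read 62 6c as little → 0x6c62
  top 5b → 0xd → addi [RI]
  rd@[10:8]=0x4 ⇒ x4
  imm@[7:0]=0x62 ⇒ $98

addi $98, x4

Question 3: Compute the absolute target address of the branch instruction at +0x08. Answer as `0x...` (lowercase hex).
off 0x08: read f6 57 as little → 0x57f6
  opcode bits[15:11]=0xa: bl/J
  [10:0] imm=2038 (s11→-10) = $-10
  target = base 0x85a6 + off 0x08 + 2 + imm -10 = 0x85a6

0x85a6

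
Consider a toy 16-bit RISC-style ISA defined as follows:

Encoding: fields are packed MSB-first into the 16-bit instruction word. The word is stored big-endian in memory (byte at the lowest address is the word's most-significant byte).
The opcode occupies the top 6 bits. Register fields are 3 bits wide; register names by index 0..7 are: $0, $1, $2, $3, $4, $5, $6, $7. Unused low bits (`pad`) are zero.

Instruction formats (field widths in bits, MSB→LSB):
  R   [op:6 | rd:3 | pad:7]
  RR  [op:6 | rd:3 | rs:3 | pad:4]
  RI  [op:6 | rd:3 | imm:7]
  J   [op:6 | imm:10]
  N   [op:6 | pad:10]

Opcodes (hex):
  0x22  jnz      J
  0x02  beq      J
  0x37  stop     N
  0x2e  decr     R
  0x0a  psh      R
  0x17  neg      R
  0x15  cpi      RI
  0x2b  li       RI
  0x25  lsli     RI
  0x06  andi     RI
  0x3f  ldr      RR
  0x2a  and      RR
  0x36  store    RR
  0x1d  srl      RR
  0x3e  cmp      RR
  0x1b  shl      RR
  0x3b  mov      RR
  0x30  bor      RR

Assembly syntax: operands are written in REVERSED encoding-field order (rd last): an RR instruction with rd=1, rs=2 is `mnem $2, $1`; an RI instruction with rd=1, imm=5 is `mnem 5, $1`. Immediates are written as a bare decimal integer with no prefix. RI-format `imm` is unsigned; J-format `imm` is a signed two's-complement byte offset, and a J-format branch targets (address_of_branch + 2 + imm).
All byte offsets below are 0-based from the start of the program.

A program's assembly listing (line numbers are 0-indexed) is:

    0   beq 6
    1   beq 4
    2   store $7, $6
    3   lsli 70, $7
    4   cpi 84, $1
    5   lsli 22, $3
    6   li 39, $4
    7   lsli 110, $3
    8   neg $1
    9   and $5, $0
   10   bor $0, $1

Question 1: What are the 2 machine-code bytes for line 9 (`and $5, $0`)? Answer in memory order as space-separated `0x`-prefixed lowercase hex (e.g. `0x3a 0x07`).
0xa8 0x50

line 9 (and): pack op=0x2a:6|rd=0:3|rs=5:3|pad=0:4 = 0xa850; big→ a8 50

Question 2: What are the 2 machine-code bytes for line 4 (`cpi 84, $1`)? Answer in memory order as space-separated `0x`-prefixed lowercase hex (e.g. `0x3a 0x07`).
0x54 0xd4

line 4 (cpi): pack op=0x15:6|rd=1:3|imm=84:7 = 0x54d4; big→ 54 d4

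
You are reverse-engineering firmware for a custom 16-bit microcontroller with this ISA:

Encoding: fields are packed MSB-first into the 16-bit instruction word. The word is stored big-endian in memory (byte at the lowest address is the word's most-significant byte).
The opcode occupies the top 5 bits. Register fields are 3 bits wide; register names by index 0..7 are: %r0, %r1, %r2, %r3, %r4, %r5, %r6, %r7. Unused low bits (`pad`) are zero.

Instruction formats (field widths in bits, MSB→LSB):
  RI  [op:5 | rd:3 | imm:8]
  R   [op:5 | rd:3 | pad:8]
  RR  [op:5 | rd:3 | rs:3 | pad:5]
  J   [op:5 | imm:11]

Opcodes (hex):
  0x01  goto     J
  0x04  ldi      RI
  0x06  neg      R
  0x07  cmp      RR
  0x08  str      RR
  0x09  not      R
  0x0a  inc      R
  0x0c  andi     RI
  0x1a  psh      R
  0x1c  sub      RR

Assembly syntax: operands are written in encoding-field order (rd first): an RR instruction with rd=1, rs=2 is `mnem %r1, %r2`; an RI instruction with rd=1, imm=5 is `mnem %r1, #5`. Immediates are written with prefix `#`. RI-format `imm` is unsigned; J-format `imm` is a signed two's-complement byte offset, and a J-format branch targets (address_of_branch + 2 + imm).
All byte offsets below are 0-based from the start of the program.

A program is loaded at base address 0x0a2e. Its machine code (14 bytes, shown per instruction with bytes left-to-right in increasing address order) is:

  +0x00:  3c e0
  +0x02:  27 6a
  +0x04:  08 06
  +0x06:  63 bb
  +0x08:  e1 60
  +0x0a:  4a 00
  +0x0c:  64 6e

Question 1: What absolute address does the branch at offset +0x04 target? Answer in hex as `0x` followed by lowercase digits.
0x0a3a

[04] 08 06 → 0x0806
  op=0x0806>>11=0x1 ⇒ goto (J)
  imm@[10:0]=0x6 ⇒ #6
  target = base 0x0a2e + off 0x04 + 2 + imm 6 = 0x0a3a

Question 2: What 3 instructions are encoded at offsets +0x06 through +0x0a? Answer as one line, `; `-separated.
andi %r3, #187; sub %r1, %r3; not %r2

[06] 63 bb → 0x63bb
  top 5b → 0xc → andi [RI]
  [10:8] rd=3 = %r3
  [7:0] imm=187 = #187
[08] e1 60 → 0xe160
  top 5b → 0x1c → sub [RR]
  [10:8] rd=1 = %r1
  [7:5] rs=3 = %r3
[0a] 4a 00 → 0x4a00
  top 5b → 0x9 → not [R]
  [10:8] rd=2 = %r2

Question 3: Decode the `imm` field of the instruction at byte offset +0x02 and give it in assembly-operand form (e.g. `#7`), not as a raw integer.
#106

[02] 27 6a → 0x276a
  top 5b → 0x4 → ldi [RI]
  rd@[10:8]=0x7 ⇒ %r7
  imm@[7:0]=0x6a ⇒ #106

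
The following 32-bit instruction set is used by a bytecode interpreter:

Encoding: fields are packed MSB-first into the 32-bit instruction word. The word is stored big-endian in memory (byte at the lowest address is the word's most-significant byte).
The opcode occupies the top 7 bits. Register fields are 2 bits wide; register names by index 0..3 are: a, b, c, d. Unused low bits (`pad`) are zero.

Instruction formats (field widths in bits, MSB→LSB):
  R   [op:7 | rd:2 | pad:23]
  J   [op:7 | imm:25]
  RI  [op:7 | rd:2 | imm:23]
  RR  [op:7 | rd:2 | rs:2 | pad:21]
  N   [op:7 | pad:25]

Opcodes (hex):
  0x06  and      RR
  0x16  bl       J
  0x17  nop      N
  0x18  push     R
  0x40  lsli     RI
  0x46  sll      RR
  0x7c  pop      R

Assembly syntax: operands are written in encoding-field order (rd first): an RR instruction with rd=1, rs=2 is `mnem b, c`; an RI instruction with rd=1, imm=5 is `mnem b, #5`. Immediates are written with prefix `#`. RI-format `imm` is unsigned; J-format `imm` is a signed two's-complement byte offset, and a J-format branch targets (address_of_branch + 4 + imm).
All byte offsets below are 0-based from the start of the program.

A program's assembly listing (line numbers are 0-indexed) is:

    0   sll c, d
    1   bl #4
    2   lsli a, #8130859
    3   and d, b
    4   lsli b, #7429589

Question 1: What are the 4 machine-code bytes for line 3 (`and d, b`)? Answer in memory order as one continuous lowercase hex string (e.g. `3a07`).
line 3 (and): pack op=0x6:7|rd=3:2|rs=1:2|pad=0:21 = 0x0da00000; big→ 0d a0 00 00

0da00000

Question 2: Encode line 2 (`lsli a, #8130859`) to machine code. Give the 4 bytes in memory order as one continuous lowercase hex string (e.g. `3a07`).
2. lsli fields op=0x40:7|rd=0:2|imm=8130859:23 → word 807c112bh → 80 7c 11 2b

807c112b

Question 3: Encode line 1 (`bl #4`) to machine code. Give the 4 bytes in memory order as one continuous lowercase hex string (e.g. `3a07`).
2c000004

line 1 (bl): pack op=0x16:7|imm=4:25 = 0x2c000004; big→ 2c 00 00 04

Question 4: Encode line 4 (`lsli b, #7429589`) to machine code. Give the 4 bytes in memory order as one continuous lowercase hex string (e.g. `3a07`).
L4: lsli op=0x40:7|rd=1:2|imm=7429589:23 ⇒ 0x80f15dd5 ⇒ big 80 f1 5d d5

80f15dd5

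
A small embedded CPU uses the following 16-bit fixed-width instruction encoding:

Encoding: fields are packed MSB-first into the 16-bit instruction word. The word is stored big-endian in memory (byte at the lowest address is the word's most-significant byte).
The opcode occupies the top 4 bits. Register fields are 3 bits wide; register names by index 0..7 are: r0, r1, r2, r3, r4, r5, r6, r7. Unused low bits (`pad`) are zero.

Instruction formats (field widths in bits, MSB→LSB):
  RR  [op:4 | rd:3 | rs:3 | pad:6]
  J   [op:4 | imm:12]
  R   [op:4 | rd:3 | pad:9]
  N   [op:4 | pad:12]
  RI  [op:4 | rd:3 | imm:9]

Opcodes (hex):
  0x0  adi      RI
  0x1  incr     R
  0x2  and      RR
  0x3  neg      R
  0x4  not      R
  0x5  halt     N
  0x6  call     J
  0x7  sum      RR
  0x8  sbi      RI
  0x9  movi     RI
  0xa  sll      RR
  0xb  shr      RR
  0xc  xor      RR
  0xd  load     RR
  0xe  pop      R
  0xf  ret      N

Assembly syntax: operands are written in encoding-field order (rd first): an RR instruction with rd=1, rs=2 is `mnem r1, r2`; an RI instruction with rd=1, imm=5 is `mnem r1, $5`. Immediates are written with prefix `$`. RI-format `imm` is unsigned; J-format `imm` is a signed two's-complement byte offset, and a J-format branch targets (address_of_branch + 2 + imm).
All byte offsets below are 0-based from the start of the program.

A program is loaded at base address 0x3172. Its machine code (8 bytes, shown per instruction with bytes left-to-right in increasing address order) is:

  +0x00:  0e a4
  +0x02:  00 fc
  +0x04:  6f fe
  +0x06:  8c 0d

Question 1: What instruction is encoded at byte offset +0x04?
@+04  big-endian(6f fe) = 0x6ffe
  op=0x6ffe>>12=0x6 ⇒ call (J)
  [11:0] imm=4094 (s12→-2) = $-2

call $-2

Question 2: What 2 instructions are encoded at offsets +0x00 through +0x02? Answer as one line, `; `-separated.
adi r7, $164; adi r0, $252

[00] 0e a4 → 0x0ea4
  op=0x0ea4>>12=0x0 ⇒ adi (RI)
  rd@[11:9]=0x7 ⇒ r7
  imm@[8:0]=0xa4 ⇒ $164
[02] 00 fc → 0x00fc
  op=0x00fc>>12=0x0 ⇒ adi (RI)
  rd@[11:9]=0x0 ⇒ r0
  imm@[8:0]=0xfc ⇒ $252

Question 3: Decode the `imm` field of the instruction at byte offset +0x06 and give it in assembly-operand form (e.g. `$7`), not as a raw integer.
$13

[06] 8c 0d → 0x8c0d
  opcode bits[15:12]=0x8: sbi/RI
  rd@[11:9]=0x6 ⇒ r6
  imm@[8:0]=0xd ⇒ $13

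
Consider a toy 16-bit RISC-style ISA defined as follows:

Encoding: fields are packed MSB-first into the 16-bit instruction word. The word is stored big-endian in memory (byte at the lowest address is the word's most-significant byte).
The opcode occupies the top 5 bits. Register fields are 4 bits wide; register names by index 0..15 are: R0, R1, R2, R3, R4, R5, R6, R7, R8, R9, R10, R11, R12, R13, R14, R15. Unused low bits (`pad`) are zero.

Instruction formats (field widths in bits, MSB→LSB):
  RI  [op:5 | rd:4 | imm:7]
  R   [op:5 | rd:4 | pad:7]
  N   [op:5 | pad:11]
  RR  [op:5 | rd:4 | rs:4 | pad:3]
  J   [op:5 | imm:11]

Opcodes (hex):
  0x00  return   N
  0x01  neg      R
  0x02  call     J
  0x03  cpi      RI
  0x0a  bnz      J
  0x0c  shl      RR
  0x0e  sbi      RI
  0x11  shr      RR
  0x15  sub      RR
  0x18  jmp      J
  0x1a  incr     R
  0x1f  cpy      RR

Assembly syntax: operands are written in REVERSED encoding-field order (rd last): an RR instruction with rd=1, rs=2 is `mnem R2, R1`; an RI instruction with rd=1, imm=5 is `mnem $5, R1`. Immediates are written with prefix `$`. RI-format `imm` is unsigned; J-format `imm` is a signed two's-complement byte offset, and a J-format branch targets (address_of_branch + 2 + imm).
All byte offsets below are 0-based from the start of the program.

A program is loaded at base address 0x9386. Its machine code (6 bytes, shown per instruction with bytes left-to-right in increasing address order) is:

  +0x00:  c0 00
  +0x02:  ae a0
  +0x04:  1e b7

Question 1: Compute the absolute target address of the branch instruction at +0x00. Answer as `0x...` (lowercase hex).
0x9388

+0x00: c0 00 ⇒ word 0xc000 (big)
  top 5b → 0x18 → jmp [J]
  imm@[10:0]=0x0 ⇒ $0
  target = base 0x9386 + off 0x00 + 2 + imm 0 = 0x9388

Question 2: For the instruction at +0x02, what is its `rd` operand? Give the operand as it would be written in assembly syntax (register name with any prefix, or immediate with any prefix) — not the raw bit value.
off 0x02: read ae a0 as big → 0xaea0
  opcode bits[15:11]=0x15: sub/RR
  rd: (w>>7)&0xf=0xd → R13
  rs: (w>>3)&0xf=0x4 → R4

R13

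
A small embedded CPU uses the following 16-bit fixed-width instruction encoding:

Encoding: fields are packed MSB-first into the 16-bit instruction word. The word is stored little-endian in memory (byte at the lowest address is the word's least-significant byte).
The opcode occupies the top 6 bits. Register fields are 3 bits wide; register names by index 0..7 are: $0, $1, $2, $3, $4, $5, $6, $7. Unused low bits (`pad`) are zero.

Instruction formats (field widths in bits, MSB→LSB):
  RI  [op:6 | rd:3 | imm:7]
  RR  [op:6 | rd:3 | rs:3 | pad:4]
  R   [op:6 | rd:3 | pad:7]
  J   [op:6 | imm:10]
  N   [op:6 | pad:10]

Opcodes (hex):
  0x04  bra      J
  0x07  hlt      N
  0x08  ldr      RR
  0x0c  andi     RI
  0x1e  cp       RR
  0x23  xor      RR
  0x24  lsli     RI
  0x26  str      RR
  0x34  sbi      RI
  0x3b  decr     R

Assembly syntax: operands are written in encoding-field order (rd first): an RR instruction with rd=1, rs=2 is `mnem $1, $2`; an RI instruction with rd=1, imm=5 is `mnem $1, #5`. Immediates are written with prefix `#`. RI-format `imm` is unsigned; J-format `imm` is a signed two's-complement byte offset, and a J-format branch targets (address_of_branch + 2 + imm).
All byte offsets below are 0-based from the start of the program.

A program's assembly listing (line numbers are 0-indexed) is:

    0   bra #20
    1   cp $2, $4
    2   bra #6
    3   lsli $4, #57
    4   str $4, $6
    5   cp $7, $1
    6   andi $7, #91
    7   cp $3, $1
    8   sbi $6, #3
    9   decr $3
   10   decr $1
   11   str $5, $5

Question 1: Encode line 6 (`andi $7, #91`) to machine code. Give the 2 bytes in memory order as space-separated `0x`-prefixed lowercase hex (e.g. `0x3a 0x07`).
6. andi fields op=0xc:6|rd=7:3|imm=91:7 → word 33dbh → db 33

0xdb 0x33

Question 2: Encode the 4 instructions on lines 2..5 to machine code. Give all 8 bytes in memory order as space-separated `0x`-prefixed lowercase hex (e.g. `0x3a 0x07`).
0x06 0x10 0x39 0x92 0x60 0x9a 0x90 0x7b

2. bra fields op=0x4:6|imm=6:10 → word 1006h → 06 10
3. lsli fields op=0x24:6|rd=4:3|imm=57:7 → word 9239h → 39 92
4. str fields op=0x26:6|rd=4:3|rs=6:3|pad=0:4 → word 9a60h → 60 9a
5. cp fields op=0x1e:6|rd=7:3|rs=1:3|pad=0:4 → word 7b90h → 90 7b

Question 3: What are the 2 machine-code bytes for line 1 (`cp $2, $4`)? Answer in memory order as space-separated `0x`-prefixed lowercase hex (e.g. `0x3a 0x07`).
0x40 0x79

1. cp fields op=0x1e:6|rd=2:3|rs=4:3|pad=0:4 → word 7940h → 40 79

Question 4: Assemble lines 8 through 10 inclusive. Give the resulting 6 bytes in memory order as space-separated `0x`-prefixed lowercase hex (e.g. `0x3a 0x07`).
0x03 0xd3 0x80 0xed 0x80 0xec

8. sbi fields op=0x34:6|rd=6:3|imm=3:7 → word d303h → 03 d3
9. decr fields op=0x3b:6|rd=3:3|pad=0:7 → word ed80h → 80 ed
10. decr fields op=0x3b:6|rd=1:3|pad=0:7 → word ec80h → 80 ec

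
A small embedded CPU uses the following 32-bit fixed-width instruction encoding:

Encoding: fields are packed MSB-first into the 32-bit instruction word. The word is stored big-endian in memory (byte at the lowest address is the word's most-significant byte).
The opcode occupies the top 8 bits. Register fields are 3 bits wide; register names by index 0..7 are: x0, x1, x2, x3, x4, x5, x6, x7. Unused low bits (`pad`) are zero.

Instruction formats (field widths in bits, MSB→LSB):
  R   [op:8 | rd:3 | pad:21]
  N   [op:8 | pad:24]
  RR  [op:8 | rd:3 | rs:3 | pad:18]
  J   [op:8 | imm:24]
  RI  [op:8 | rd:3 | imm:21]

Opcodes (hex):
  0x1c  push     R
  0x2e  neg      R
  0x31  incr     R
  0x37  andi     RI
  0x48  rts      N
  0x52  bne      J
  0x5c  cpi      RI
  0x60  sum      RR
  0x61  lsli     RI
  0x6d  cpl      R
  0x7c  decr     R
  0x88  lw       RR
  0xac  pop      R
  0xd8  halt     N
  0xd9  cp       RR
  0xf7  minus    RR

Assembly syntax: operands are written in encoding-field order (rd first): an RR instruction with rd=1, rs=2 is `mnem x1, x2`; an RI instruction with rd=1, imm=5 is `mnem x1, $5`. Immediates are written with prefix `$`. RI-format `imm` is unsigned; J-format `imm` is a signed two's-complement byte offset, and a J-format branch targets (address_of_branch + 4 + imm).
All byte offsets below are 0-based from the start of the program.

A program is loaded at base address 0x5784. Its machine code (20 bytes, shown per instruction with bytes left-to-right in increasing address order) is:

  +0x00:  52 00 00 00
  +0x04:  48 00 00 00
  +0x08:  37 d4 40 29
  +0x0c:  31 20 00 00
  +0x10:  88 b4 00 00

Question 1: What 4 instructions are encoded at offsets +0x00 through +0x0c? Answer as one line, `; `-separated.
+0x00: 52 00 00 00 ⇒ word 0x52000000 (big)
  op=0x52000000>>24=0x52 ⇒ bne (J)
  imm@[23:0]=0x0 ⇒ $0
+0x04: 48 00 00 00 ⇒ word 0x48000000 (big)
  op=0x48000000>>24=0x48 ⇒ rts (N)
+0x08: 37 d4 40 29 ⇒ word 0x37d44029 (big)
  op=0x37d44029>>24=0x37 ⇒ andi (RI)
  rd@[23:21]=0x6 ⇒ x6
  imm@[20:0]=0x144029 ⇒ $1327145
+0x0c: 31 20 00 00 ⇒ word 0x31200000 (big)
  op=0x31200000>>24=0x31 ⇒ incr (R)
  rd@[23:21]=0x1 ⇒ x1

bne $0; rts; andi x6, $1327145; incr x1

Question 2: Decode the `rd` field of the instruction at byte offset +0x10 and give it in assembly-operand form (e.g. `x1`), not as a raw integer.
x5

+0x10: 88 b4 00 00 ⇒ word 0x88b40000 (big)
  opcode bits[31:24]=0x88: lw/RR
  rd: (w>>21)&0x7=0x5 → x5
  rs: (w>>18)&0x7=0x5 → x5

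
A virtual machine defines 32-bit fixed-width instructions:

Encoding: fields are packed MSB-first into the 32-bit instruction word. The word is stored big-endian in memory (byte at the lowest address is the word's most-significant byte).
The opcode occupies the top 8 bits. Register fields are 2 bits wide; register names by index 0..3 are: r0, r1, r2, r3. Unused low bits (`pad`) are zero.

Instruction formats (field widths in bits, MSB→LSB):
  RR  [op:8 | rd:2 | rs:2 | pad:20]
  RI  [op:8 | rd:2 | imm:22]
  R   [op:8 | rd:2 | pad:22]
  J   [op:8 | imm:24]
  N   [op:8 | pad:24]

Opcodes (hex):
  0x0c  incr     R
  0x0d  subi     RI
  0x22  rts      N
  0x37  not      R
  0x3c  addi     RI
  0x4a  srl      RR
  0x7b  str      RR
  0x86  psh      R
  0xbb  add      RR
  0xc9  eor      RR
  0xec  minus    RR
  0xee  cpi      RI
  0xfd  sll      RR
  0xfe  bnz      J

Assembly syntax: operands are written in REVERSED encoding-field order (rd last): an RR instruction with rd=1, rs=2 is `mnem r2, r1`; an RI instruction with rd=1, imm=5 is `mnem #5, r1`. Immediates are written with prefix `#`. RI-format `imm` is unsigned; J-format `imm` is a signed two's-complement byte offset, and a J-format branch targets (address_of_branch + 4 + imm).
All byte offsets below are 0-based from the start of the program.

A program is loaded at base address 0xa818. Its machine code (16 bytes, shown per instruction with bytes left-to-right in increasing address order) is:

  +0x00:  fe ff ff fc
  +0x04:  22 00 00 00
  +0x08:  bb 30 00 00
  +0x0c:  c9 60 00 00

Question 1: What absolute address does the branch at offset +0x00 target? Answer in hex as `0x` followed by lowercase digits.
0xa818

off 0x00: read fe ff ff fc as big → 0xfefffffc
  op=0xfefffffc>>24=0xfe ⇒ bnz (J)
  [23:0] imm=16777212 (s24→-4) = #-4
  target = base 0xa818 + off 0x00 + 4 + imm -4 = 0xa818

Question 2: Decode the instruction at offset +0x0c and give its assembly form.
+0x0c: c9 60 00 00 ⇒ word 0xc9600000 (big)
  opcode bits[31:24]=0xc9: eor/RR
  rd: (w>>22)&0x3=0x1 → r1
  rs: (w>>20)&0x3=0x2 → r2

eor r2, r1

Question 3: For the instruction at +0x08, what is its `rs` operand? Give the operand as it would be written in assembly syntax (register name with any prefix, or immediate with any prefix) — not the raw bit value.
r3

@+08  big-endian(bb 30 00 00) = 0xbb300000
  op=0xbb300000>>24=0xbb ⇒ add (RR)
  [23:22] rd=0 = r0
  [21:20] rs=3 = r3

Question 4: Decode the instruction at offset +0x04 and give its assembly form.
rts

+0x04: 22 00 00 00 ⇒ word 0x22000000 (big)
  top 8b → 0x22 → rts [N]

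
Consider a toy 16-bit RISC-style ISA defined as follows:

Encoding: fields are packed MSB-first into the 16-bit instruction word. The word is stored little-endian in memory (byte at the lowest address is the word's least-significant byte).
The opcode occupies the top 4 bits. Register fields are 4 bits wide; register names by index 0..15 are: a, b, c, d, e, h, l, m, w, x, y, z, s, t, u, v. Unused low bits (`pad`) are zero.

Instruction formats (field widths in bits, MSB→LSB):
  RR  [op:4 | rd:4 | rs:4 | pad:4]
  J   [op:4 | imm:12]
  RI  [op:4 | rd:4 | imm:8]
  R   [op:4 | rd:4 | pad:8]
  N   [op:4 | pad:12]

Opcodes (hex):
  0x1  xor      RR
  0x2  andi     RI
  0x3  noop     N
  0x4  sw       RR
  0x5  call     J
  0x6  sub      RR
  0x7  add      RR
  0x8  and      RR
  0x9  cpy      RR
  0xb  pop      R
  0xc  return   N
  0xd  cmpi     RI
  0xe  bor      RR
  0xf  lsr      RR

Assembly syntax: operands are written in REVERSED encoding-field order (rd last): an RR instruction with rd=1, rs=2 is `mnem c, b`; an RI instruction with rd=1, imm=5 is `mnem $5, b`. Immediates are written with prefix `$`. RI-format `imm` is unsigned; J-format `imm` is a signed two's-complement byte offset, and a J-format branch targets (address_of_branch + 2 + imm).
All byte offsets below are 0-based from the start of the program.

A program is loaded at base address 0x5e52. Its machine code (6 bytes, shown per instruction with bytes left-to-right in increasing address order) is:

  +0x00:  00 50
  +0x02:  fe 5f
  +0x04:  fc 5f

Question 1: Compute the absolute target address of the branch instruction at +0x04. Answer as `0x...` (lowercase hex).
0x5e54

off 0x04: read fc 5f as little → 0x5ffc
  top 4b → 0x5 → call [J]
  [11:0] imm=4092 (s12→-4) = $-4
  target = base 0x5e52 + off 0x04 + 2 + imm -4 = 0x5e54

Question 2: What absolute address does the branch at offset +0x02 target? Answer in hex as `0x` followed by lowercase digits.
0x5e54

off 0x02: read fe 5f as little → 0x5ffe
  top 4b → 0x5 → call [J]
  imm@[11:0]=0xffe (s12→-2) ⇒ $-2
  target = base 0x5e52 + off 0x02 + 2 + imm -2 = 0x5e54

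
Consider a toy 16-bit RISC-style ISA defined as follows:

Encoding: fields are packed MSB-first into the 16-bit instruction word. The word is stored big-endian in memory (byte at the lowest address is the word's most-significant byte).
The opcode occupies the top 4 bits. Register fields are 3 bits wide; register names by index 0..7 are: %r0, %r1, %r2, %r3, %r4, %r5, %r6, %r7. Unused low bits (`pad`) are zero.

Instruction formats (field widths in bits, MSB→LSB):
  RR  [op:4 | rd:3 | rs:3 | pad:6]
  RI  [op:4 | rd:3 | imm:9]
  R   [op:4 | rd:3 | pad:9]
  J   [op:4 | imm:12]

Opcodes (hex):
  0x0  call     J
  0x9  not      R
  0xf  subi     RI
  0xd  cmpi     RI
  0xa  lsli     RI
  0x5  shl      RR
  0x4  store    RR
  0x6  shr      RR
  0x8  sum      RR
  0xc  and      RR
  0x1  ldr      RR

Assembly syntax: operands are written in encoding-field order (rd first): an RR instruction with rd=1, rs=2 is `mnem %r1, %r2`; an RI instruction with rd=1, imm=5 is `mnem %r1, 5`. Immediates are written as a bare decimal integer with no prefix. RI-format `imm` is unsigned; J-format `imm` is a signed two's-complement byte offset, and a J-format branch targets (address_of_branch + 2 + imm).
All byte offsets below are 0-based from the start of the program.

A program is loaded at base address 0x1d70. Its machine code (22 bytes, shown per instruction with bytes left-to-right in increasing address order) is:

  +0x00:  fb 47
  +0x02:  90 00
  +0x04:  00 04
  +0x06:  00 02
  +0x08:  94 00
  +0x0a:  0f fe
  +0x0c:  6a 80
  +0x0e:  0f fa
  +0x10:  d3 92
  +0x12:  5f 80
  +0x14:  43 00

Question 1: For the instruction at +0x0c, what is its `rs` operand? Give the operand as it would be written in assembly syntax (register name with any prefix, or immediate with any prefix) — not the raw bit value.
@+0c  big-endian(6a 80) = 0x6a80
  opcode bits[15:12]=0x6: shr/RR
  rd@[11:9]=0x5 ⇒ %r5
  rs@[8:6]=0x2 ⇒ %r2

%r2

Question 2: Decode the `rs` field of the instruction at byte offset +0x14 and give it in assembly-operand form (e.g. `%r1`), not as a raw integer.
%r4

+0x14: 43 00 ⇒ word 0x4300 (big)
  opcode bits[15:12]=0x4: store/RR
  [11:9] rd=1 = %r1
  [8:6] rs=4 = %r4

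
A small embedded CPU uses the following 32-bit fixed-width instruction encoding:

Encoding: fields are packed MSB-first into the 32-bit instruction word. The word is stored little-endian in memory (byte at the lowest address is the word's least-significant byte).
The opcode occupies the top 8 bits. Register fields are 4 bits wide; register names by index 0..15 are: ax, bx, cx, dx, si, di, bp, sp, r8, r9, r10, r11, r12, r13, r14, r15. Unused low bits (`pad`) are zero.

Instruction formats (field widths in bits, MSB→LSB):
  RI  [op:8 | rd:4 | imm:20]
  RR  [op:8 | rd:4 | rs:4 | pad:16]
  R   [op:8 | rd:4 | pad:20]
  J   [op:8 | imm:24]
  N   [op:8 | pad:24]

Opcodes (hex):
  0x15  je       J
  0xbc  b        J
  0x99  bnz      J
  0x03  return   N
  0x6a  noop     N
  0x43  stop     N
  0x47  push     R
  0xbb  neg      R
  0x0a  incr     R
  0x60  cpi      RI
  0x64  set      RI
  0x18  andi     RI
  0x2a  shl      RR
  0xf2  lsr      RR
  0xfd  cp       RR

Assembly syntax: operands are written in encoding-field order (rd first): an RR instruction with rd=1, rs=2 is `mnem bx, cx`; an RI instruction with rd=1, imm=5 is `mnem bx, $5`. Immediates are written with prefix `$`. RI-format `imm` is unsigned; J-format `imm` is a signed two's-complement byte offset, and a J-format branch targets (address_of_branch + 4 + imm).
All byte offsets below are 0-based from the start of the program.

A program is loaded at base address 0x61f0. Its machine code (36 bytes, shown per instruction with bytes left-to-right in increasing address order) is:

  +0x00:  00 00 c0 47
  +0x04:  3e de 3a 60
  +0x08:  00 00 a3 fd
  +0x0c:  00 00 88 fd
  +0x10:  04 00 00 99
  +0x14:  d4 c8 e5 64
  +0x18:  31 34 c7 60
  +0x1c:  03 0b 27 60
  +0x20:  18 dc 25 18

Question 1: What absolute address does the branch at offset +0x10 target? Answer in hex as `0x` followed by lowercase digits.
off 0x10: read 04 00 00 99 as little → 0x99000004
  top 8b → 0x99 → bnz [J]
  imm: (w>>0)&0xffffff=0x4 → $4
  target = base 0x61f0 + off 0x10 + 4 + imm 4 = 0x6208

0x6208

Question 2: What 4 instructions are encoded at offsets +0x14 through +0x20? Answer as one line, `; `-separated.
[14] d4 c8 e5 64 → 0x64e5c8d4
  op=0x64e5c8d4>>24=0x64 ⇒ set (RI)
  rd@[23:20]=0xe ⇒ r14
  imm@[19:0]=0x5c8d4 ⇒ $379092
[18] 31 34 c7 60 → 0x60c73431
  op=0x60c73431>>24=0x60 ⇒ cpi (RI)
  rd@[23:20]=0xc ⇒ r12
  imm@[19:0]=0x73431 ⇒ $472113
[1c] 03 0b 27 60 → 0x60270b03
  op=0x60270b03>>24=0x60 ⇒ cpi (RI)
  rd@[23:20]=0x2 ⇒ cx
  imm@[19:0]=0x70b03 ⇒ $461571
[20] 18 dc 25 18 → 0x1825dc18
  op=0x1825dc18>>24=0x18 ⇒ andi (RI)
  rd@[23:20]=0x2 ⇒ cx
  imm@[19:0]=0x5dc18 ⇒ $384024

set r14, $379092; cpi r12, $472113; cpi cx, $461571; andi cx, $384024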